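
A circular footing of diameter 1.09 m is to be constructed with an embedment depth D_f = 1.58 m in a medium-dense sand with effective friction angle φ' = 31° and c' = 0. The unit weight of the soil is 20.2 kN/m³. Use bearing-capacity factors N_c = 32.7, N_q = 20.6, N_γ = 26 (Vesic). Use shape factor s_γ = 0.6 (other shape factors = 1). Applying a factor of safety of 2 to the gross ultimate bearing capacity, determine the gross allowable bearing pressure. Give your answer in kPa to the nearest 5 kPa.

q = γ·D_f = 20.2 × 1.58 = 31.916 kPa.
q·N_q = 31.916 × 20.6 = 657.47 kPa
0.5·γ·B·N_γ·s_γ = 0.5 × 20.2 × 1.09 × 26 × 0.6 = 171.74 kPa
q_ult = 657.47 + 171.74 = 829.21 kPa.
q_all = q_ult / FS = 829.21 / 2 = 414.61 kPa.

q_all ≈ 415 kPa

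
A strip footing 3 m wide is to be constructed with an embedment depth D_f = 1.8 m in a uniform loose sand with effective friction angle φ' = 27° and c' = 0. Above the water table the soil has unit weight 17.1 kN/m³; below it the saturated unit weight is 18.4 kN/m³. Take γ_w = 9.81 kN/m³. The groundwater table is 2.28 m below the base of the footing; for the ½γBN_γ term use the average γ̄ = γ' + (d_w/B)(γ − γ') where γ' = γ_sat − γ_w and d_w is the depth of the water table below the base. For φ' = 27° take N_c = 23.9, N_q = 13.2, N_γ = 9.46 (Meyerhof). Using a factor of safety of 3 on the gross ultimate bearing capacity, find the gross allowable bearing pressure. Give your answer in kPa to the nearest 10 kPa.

q_all ≈ 210 kPa

Effective surcharge at the founding depth q = γ·D_f = 17.1 × 1.8 = 30.78 kPa.
With d_w = 2.28 m < B, γ̄ = 8.59 + (2.28/3) × (17.1 − 8.59) = 15.058 kN/m³.
q_ult = q·N_q + 0.5·γ·B·N_γ
     = 30.78 × 13.2 + 0.5 × 15.058 × 3 × 9.46
     = 406.3 + 213.67 = 619.96 kPa.
q_all = 619.96 / 3 = 206.65 kPa.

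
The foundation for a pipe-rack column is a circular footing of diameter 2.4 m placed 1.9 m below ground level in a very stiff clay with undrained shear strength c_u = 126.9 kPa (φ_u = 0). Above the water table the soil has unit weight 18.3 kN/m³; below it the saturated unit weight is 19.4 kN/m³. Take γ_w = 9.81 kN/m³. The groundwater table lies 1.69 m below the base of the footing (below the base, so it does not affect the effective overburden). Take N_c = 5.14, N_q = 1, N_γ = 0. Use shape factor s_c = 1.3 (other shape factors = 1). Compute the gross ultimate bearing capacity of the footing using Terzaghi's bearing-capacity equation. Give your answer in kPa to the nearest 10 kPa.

q_ult ≈ 880 kPa

q = γ·D_f = 18.3 × 1.9 = 34.77 kPa.
c·N_c·s_c = 126.9 × 5.14 × 1.3 = 847.95 kPa
q·N_q = 34.77 × 1 = 34.77 kPa
q_ult = 847.95 + 34.77 = 882.72 kPa.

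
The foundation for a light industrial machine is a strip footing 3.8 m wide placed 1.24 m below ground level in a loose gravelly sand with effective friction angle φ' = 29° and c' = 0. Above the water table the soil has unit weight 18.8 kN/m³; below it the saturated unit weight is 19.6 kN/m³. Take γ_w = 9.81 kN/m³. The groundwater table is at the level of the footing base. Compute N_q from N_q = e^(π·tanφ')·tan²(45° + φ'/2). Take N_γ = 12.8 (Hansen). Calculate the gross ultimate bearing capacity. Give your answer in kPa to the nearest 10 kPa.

tan29° = 0.5543, so N_q = e^(π×0.5543)·tan²(59.5°) = 5.705 × 2.882 = 16.44.
Effective surcharge at the founding depth q = γ·D_f = 18.8 × 1.24 = 23.312 kPa.
The water table coincides with the base, so in the self-weight term γ → γ' = 9.79 kN/m³.
q_ult = q·N_q + 0.5·γ·B·N_γ
     = 23.312 × 16.443 + 0.5 × 9.79 × 3.8 × 12.8
     = 383.33 + 238.09 = 621.42 kPa.

q_ult ≈ 620 kPa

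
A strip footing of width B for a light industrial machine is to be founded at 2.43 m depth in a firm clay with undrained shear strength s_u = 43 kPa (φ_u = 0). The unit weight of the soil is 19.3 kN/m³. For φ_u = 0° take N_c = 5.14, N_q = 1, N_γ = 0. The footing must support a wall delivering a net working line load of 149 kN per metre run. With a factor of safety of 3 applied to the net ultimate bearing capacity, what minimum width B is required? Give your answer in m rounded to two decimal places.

Overburden at base level: q = 19.3 × 2.43 = 46.899 kPa.
Cohesion term c·N_c = 43 × 5.14 = 221.02 kPa; surcharge term q·N_q = 46.899 × 1 = 46.899 kPa.
q_ult = 221.02 + 46.899 = 267.92 kPa.
For φ = 0 the ½γBN_γ term vanishes, so q_ult is independent of B. q_net = 267.92 − 46.899 = 221.02 kPa; q_all(net) = 221.02/3 = 73.673 kPa.
Required width B = w / q_all(net) = 149 / 73.673 = 2.022 m.

B = 2.02 m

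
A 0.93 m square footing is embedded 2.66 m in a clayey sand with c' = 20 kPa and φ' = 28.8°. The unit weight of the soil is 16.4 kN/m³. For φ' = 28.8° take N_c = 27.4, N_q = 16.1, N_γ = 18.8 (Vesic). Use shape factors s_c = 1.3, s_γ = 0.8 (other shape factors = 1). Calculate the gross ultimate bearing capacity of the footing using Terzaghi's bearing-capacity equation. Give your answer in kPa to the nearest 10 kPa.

q_ult ≈ 1530 kPa

q = γ·D_f = 16.4 × 2.66 = 43.624 kPa.
c·N_c·s_c = 20 × 27.4 × 1.3 = 712.4 kPa
q·N_q = 43.624 × 16.1 = 702.35 kPa
0.5·γ·B·N_γ·s_γ = 0.5 × 16.4 × 0.93 × 18.8 × 0.8 = 114.7 kPa
q_ult = 712.4 + 702.35 + 114.7 = 1529.4 kPa.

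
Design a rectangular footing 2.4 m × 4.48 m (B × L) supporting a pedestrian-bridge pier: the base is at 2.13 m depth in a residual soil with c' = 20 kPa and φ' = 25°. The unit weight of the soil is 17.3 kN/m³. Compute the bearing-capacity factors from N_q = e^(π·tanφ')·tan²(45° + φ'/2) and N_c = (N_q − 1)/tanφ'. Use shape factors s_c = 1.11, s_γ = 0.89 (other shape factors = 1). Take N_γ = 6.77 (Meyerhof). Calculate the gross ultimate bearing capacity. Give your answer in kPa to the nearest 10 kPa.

q_ult ≈ 980 kPa

tan25° = 0.4663, so N_q = e^(π×0.4663)·tan²(57.5°) = 4.327 × 2.464 = 10.66.
N_c = (10.66 − 1)/tan25° = 20.72.
Overburden at base level: q = 17.3 × 2.13 = 36.849 kPa.
Cohesion term c·N_c·s_c = 20 × 20.721 × 1.11 = 460 kPa; surcharge term q·N_q = 36.849 × 10.662 = 392.89 kPa; self-weight term 0.5·γ·B·N_γ·s_γ = 0.5 × 17.3 × 2.4 × 6.77 × 0.89 = 125.09 kPa.
q_ult = 460 + 392.89 + 125.09 = 977.97 kPa.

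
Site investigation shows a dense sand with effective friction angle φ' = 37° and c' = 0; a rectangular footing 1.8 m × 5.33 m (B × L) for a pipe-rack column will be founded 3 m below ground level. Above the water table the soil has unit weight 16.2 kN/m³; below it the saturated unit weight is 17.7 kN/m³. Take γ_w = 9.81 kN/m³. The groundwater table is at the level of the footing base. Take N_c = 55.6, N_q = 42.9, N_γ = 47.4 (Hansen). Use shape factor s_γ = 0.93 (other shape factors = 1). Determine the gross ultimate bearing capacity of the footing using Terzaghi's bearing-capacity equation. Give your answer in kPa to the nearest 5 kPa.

q = γ·D_f = 16.2 × 3 = 48.6 kPa.
For the ½γBN_γ term take γ' = 17.7 − 9.81 = 7.89 kN/m³ (soil below base is submerged).
q·N_q = 48.6 × 42.9 = 2084.9 kPa
0.5·γ·B·N_γ·s_γ = 0.5 × 7.89 × 1.8 × 47.4 × 0.93 = 313.03 kPa
q_ult = 2084.9 + 313.03 = 2398 kPa.

q_ult ≈ 2400 kPa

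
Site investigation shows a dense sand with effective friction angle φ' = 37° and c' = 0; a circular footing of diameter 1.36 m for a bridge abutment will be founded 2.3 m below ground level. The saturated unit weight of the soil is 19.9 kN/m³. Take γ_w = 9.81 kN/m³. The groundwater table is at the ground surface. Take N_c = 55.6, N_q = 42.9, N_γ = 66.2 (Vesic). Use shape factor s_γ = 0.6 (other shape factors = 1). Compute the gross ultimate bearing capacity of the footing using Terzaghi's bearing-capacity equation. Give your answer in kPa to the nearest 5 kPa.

γ' = 19.9 − 9.81 = 10.09 kN/m³ (submerged throughout). q = 10.09 × 2.3 = 23.207 kPa; the same γ' applies in the ½γBN_γ term.
q·N_q = 23.207 × 42.9 = 995.58 kPa
0.5·γ·B·N_γ·s_γ = 0.5 × 10.09 × 1.36 × 66.2 × 0.6 = 272.53 kPa
q_ult = 995.58 + 272.53 = 1268.1 kPa.

q_ult ≈ 1270 kPa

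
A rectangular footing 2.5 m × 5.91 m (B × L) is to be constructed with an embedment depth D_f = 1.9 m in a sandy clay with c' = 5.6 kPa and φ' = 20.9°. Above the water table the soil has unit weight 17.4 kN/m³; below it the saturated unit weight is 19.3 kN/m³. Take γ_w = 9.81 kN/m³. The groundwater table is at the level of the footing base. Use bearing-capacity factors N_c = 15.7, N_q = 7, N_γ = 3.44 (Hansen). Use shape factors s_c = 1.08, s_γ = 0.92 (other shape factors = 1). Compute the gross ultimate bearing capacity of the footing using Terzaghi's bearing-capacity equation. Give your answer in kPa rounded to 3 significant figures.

q = γ·D_f = 17.4 × 1.9 = 33.06 kPa.
For the ½γBN_γ term take γ' = 19.3 − 9.81 = 9.49 kN/m³ (soil below base is submerged).
c·N_c·s_c = 5.6 × 15.7 × 1.08 = 94.954 kPa
q·N_q = 33.06 × 7 = 231.42 kPa
0.5·γ·B·N_γ·s_γ = 0.5 × 9.49 × 2.5 × 3.44 × 0.92 = 37.542 kPa
q_ult = 94.954 + 231.42 + 37.542 = 363.92 kPa.

q_ult ≈ 364 kPa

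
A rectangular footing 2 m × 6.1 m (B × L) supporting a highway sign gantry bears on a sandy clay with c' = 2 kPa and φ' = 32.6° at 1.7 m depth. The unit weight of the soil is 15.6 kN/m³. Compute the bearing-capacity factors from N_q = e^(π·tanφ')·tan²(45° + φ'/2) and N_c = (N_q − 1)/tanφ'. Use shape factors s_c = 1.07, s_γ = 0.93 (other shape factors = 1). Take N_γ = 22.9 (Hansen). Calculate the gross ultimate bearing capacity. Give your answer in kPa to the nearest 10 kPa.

q_ult ≈ 1070 kPa

tan32.6° = 0.6395, so N_q = e^(π×0.6395)·tan²(61.3°) = 7.457 × 3.336 = 24.88.
N_c = (24.88 − 1)/tan32.6° = 37.34.
Effective surcharge at the founding depth q = γ·D_f = 15.6 × 1.7 = 26.52 kPa.
q_ult = c·N_c·s_c + q·N_q + 0.5·γ·B·N_γ·s_γ
     = 2 × 37.337 × 1.07 + 26.52 × 24.878 + 0.5 × 15.6 × 2 × 22.9 × 0.93
     = 79.901 + 659.76 + 332.23 = 1071.9 kPa.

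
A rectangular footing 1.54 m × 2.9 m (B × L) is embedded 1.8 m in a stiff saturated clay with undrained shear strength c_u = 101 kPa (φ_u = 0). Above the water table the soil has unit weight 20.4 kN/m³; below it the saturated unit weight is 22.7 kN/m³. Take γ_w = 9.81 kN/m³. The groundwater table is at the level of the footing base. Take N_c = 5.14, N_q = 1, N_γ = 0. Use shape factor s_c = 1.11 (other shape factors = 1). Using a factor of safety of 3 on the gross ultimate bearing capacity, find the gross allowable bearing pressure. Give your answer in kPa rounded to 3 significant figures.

q = γ·D_f = 20.4 × 1.8 = 36.72 kPa.
c·N_c·s_c = 101 × 5.14 × 1.11 = 576.25 kPa
q·N_q = 36.72 × 1 = 36.72 kPa
q_ult = 576.25 + 36.72 = 612.97 kPa.
q_all = 612.97 / 3 = 204.32 kPa.

q_all ≈ 204 kPa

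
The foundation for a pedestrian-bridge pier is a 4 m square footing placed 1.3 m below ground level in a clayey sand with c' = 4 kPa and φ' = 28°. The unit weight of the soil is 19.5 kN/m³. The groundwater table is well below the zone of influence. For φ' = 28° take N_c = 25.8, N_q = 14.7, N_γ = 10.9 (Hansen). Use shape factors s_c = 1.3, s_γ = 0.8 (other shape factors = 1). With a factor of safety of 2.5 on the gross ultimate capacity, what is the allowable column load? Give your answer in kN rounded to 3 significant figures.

Overburden at base level: q = 19.5 × 1.3 = 25.35 kPa.
Cohesion term c·N_c·s_c = 4 × 25.8 × 1.3 = 134.16 kPa; surcharge term q·N_q = 25.35 × 14.7 = 372.64 kPa; self-weight term 0.5·γ·B·N_γ·s_γ = 0.5 × 19.5 × 4 × 10.9 × 0.8 = 340.08 kPa.
q_ult = 134.16 + 372.64 + 340.08 = 846.88 kPa.
Gross allowable pressure q_all = 846.88 / 2.5 = 338.75 kPa.
Footing area = 16 m², so allowable column load = 338.75 × 16 = 5420.1 kN.

P_all ≈ 5420 kN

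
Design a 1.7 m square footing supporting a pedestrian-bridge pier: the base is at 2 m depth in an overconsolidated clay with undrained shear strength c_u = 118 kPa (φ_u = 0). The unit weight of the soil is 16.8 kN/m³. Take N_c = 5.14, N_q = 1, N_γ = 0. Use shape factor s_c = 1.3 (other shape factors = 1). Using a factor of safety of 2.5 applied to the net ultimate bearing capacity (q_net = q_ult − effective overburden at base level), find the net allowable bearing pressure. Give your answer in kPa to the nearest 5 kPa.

q = γ·D_f = 16.8 × 2 = 33.6 kPa.
c·N_c·s_c = 118 × 5.14 × 1.3 = 788.48 kPa
q·N_q = 33.6 × 1 = 33.6 kPa
q_ult = 788.48 + 33.6 = 822.08 kPa.
Net ultimate: q_net = 822.08 − 33.6 = 788.48 kPa.
q_all(net) = 788.48 / 2.5 = 315.39 kPa.

q_all(net) ≈ 315 kPa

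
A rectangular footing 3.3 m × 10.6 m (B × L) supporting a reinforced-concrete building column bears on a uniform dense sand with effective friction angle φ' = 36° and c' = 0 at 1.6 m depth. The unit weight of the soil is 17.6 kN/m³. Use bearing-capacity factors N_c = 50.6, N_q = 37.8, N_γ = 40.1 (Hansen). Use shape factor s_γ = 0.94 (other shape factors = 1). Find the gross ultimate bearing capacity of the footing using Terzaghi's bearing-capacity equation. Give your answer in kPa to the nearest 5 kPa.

Overburden at base level: q = 17.6 × 1.6 = 28.16 kPa.
Surcharge term q·N_q = 28.16 × 37.8 = 1064.4 kPa; self-weight term 0.5·γ·B·N_γ·s_γ = 0.5 × 17.6 × 3.3 × 40.1 × 0.94 = 1094.6 kPa.
q_ult = 1064.4 + 1094.6 = 2159.1 kPa.

q_ult ≈ 2160 kPa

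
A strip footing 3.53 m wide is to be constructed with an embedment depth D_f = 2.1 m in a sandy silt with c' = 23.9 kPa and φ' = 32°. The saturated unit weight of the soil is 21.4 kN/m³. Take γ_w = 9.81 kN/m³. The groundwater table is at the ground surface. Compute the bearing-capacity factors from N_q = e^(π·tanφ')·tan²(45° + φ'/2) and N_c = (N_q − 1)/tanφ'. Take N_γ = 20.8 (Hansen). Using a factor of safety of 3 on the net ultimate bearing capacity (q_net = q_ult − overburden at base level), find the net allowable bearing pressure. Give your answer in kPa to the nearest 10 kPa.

N_q = e^(π·tan32°)·tan²(61°) = 23.18; N_c = (N_q − 1)/tanφ' = 35.49.
With the water table at the surface the whole profile is submerged: γ' = 21.4 − 9.81 = 11.59 kN/m³, so q = γ'·D_f = 24.339 kPa; the same γ' applies in the ½γBN_γ term.
q_ult = c·N_c + q·N_q + 0.5·γ·B·N_γ
     = 23.9 × 35.49 + 24.339 × 23.177 + 0.5 × 11.59 × 3.53 × 20.8
     = 848.22 + 564.1 + 425.49 = 1837.8 kPa.
q_net = 1837.8 − 24.339 = 1813.5 kPa.
q_all(net) = 1813.5 / 3 = 604.49 kPa.

q_all(net) ≈ 600 kPa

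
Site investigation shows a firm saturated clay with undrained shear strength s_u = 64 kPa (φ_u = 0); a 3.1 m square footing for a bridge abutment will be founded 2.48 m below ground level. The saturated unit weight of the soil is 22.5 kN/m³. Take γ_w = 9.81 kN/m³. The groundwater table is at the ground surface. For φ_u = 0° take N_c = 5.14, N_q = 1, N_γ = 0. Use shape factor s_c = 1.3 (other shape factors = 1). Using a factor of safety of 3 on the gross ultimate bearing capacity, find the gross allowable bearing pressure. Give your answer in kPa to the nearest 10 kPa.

γ' = 22.5 − 9.81 = 12.69 kN/m³ (submerged throughout). q = 12.69 × 2.48 = 31.471 kPa.
c·N_c·s_c = 64 × 5.14 × 1.3 = 427.65 kPa
q·N_q = 31.471 × 1 = 31.471 kPa
q_ult = 427.65 + 31.471 = 459.12 kPa.
q_all = 459.12 / 3 = 153.04 kPa.

q_all ≈ 150 kPa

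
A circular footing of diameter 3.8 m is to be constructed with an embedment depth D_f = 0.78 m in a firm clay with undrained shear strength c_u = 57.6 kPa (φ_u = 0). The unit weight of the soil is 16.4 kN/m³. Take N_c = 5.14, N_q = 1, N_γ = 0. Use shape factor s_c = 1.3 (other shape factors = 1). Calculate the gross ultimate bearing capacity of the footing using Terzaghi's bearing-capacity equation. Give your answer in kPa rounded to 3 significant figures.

q_ult ≈ 398 kPa

Overburden at base level: q = 16.4 × 0.78 = 12.792 kPa.
Cohesion term c·N_c·s_c = 57.6 × 5.14 × 1.3 = 384.88 kPa; surcharge term q·N_q = 12.792 × 1 = 12.792 kPa.
q_ult = 384.88 + 12.792 = 397.68 kPa.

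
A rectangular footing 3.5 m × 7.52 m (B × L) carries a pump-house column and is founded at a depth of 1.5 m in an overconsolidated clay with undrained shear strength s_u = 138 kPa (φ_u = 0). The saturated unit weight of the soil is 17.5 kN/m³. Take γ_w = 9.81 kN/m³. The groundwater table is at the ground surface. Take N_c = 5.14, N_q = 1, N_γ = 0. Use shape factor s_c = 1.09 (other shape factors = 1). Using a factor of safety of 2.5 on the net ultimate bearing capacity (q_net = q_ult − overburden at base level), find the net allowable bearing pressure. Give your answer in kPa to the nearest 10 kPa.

Water table at ground surface, so effective unit weight γ' = 17.5 − 9.81 = 7.69 kN/m³ is used throughout; overburden q = 7.69 × 1.5 = 11.535 kPa.
Cohesion term c·N_c·s_c = 138 × 5.14 × 1.09 = 773.16 kPa; surcharge term q·N_q = 11.535 × 1 = 11.535 kPa.
q_ult = 773.16 + 11.535 = 784.69 kPa.
q_net = 784.69 − 11.535 = 773.16 kPa.
q_all(net) = 773.16 / 2.5 = 309.26 kPa.

q_all(net) ≈ 310 kPa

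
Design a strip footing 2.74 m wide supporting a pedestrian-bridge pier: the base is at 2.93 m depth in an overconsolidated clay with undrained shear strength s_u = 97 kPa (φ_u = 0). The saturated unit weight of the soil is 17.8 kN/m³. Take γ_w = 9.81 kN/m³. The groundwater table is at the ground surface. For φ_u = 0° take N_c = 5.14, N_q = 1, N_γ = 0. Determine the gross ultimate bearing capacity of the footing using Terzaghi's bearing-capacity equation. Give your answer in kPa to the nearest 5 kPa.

q_ult ≈ 520 kPa

With the water table at the surface the whole profile is submerged: γ' = 17.8 − 9.81 = 7.99 kN/m³, so q = γ'·D_f = 23.411 kPa.
q_ult = c·N_c + q·N_q
     = 97 × 5.14 + 23.411 × 1
     = 498.58 + 23.411 = 521.99 kPa.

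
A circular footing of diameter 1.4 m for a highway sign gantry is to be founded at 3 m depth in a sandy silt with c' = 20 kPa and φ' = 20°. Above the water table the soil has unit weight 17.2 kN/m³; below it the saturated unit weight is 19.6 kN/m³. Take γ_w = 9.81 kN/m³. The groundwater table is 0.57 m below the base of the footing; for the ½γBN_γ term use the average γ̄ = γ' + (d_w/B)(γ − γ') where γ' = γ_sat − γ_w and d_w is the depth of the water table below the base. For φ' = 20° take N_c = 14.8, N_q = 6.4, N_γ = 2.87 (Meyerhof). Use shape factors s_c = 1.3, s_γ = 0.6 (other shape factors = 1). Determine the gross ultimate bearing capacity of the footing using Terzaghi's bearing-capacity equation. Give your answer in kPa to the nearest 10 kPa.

q = γ·D_f = 17.2 × 3 = 51.6 kPa.
γ' = 9.79 kN/m³; averaging over the depth B below the base, γ̄ = γ' + (d_w/B)(γ − γ') = 12.807 kN/m³.
c·N_c·s_c = 20 × 14.8 × 1.3 = 384.8 kPa
q·N_q = 51.6 × 6.4 = 330.24 kPa
0.5·γ·B·N_γ·s_γ = 0.5 × 12.807 × 1.4 × 2.87 × 0.6 = 15.437 kPa
q_ult = 384.8 + 330.24 + 15.437 = 730.48 kPa.

q_ult ≈ 730 kPa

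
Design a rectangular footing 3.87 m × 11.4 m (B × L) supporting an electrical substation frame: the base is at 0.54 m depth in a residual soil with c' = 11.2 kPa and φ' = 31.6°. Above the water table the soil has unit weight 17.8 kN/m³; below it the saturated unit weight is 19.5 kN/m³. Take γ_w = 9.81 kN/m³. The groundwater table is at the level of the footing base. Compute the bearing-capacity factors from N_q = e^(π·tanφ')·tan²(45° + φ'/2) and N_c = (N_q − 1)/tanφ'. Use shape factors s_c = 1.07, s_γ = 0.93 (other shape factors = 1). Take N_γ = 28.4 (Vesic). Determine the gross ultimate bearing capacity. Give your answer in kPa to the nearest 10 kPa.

q_ult ≈ 1120 kPa

tan31.6° = 0.6152, so N_q = e^(π×0.6152)·tan²(60.8°) = 6.908 × 3.202 = 22.12.
N_c = (22.12 − 1)/tan31.6° = 34.33.
Effective surcharge at the founding depth q = γ·D_f = 17.8 × 0.54 = 9.612 kPa.
The water table coincides with the base, so in the self-weight term γ → γ' = 9.69 kN/m³.
q_ult = c·N_c·s_c + q·N_q + 0.5·γ·B·N_γ·s_γ
     = 11.2 × 34.326 × 1.07 + 9.612 × 22.117 + 0.5 × 9.69 × 3.87 × 28.4 × 0.93
     = 411.36 + 212.59 + 495.23 = 1119.2 kPa.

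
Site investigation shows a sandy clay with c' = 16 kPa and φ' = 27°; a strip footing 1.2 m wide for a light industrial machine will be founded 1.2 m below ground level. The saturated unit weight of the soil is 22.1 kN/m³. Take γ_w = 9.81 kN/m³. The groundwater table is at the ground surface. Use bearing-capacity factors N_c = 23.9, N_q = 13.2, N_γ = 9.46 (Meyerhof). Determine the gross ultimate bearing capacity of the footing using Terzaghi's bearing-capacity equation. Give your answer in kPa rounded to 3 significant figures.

q_ult ≈ 647 kPa

γ' = 22.1 − 9.81 = 12.29 kN/m³ (submerged throughout). q = 12.29 × 1.2 = 14.748 kPa; the same γ' applies in the ½γBN_γ term.
c·N_c = 16 × 23.9 = 382.4 kPa
q·N_q = 14.748 × 13.2 = 194.67 kPa
0.5·γ·B·N_γ = 0.5 × 12.29 × 1.2 × 9.46 = 69.758 kPa
q_ult = 382.4 + 194.67 + 69.758 = 646.83 kPa.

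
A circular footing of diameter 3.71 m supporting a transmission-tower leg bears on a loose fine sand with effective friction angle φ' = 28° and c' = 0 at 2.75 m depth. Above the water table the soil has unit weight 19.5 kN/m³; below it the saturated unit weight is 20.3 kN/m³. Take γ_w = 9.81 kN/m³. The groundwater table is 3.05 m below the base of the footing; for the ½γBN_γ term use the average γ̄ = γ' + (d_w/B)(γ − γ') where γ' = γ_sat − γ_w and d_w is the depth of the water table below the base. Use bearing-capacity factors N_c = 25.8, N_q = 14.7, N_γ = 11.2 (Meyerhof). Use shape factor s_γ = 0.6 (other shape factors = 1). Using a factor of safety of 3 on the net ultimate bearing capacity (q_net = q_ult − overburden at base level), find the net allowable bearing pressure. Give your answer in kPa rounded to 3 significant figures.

q_all(net) ≈ 319 kPa

Effective surcharge at the founding depth q = γ·D_f = 19.5 × 2.75 = 53.625 kPa.
With d_w = 3.05 m < B, γ̄ = 10.49 + (3.05/3.71) × (19.5 − 10.49) = 17.897 kN/m³.
q_ult = q·N_q + 0.5·γ·B·N_γ·s_γ
     = 53.625 × 14.7 + 0.5 × 17.897 × 3.71 × 11.2 × 0.6
     = 788.29 + 223.1 = 1011.4 kPa.
q_net = 1011.4 − 53.625 = 957.76 kPa.
q_all(net) = 957.76 / 3 = 319.25 kPa.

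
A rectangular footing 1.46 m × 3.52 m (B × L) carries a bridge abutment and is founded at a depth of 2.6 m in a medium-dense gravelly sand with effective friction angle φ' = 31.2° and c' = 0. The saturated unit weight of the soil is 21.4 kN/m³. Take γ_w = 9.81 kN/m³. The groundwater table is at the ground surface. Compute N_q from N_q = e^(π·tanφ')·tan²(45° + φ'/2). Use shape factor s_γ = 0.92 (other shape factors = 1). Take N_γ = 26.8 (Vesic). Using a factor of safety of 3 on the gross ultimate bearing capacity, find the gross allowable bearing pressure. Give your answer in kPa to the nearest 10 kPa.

q_all ≈ 280 kPa

N_q = e^(π·tan31.2°)·tan²(60.6°) = 21.11.
With the water table at the surface the whole profile is submerged: γ' = 21.4 − 9.81 = 11.59 kN/m³, so q = γ'·D_f = 30.134 kPa; the same γ' applies in the ½γBN_γ term.
q_ult = q·N_q + 0.5·γ·B·N_γ·s_γ
     = 30.134 × 21.113 + 0.5 × 11.59 × 1.46 × 26.8 × 0.92
     = 636.22 + 208.61 = 844.83 kPa.
q_all = 844.83 / 3 = 281.61 kPa.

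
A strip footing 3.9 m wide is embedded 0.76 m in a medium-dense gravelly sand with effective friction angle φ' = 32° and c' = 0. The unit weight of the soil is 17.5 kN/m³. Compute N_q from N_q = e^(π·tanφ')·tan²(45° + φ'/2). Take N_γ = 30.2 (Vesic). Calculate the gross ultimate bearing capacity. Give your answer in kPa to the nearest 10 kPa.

tan32° = 0.6249, so N_q = e^(π×0.6249)·tan²(61°) = 7.121 × 3.255 = 23.18.
q = γ·D_f = 17.5 × 0.76 = 13.3 kPa.
q·N_q = 13.3 × 23.177 = 308.25 kPa
0.5·γ·B·N_γ = 0.5 × 17.5 × 3.9 × 30.2 = 1030.6 kPa
q_ult = 308.25 + 1030.6 = 1338.8 kPa.

q_ult ≈ 1340 kPa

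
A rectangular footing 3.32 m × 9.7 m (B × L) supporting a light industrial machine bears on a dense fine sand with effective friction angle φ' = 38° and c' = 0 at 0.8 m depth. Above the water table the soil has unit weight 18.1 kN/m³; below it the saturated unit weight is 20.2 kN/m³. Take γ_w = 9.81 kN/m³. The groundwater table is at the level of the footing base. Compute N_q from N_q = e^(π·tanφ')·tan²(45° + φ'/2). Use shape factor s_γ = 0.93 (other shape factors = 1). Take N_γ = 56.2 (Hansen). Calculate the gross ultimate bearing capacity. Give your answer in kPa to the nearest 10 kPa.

q_ult ≈ 1610 kPa

tan38° = 0.7813, so N_q = e^(π×0.7813)·tan²(64°) = 11.64 × 4.204 = 48.93.
Overburden at base level: q = 18.1 × 0.8 = 14.48 kPa.
Below the base the soil is submerged, so the ½γBN_γ term uses γ' = 20.2 − 9.81 = 10.39 kN/m³.
Surcharge term q·N_q = 14.48 × 48.933 = 708.55 kPa; self-weight term 0.5·γ·B·N_γ·s_γ = 0.5 × 10.39 × 3.32 × 56.2 × 0.93 = 901.45 kPa.
q_ult = 708.55 + 901.45 = 1610 kPa.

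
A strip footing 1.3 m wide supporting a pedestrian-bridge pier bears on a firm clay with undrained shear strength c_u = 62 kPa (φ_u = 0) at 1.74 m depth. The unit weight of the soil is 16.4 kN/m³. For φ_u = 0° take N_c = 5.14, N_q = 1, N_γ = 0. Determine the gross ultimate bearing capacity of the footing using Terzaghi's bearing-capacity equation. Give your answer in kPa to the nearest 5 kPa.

q_ult ≈ 345 kPa

Effective surcharge at the founding depth q = γ·D_f = 16.4 × 1.74 = 28.536 kPa.
q_ult = c·N_c + q·N_q
     = 62 × 5.14 + 28.536 × 1
     = 318.68 + 28.536 = 347.22 kPa.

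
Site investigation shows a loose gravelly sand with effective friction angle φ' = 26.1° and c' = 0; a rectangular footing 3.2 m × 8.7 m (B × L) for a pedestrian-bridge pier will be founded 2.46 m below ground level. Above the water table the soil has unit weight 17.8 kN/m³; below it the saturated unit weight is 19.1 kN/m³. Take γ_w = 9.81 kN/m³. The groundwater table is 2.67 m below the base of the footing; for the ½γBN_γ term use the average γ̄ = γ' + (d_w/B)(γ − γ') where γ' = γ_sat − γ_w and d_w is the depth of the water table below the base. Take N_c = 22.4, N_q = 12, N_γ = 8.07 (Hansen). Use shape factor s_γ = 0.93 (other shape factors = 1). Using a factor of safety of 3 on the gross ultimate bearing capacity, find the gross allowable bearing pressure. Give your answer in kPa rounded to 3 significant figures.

q_all ≈ 241 kPa

Effective surcharge at the founding depth q = γ·D_f = 17.8 × 2.46 = 43.788 kPa.
With d_w = 2.67 m < B, γ̄ = 9.29 + (2.67/3.2) × (17.8 − 9.29) = 16.391 kN/m³.
q_ult = q·N_q + 0.5·γ·B·N_γ·s_γ
     = 43.788 × 12 + 0.5 × 16.391 × 3.2 × 8.07 × 0.93
     = 525.46 + 196.82 = 722.28 kPa.
q_all = 722.28 / 3 = 240.76 kPa.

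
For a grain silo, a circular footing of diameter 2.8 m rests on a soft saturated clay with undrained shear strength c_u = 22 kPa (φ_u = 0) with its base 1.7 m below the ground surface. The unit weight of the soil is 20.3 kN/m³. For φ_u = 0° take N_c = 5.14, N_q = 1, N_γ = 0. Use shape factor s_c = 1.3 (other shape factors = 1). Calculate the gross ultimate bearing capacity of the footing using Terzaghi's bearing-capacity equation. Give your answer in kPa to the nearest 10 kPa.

Effective surcharge at the founding depth q = γ·D_f = 20.3 × 1.7 = 34.51 kPa.
q_ult = c·N_c·s_c + q·N_q
     = 22 × 5.14 × 1.3 + 34.51 × 1
     = 147 + 34.51 = 181.51 kPa.

q_ult ≈ 180 kPa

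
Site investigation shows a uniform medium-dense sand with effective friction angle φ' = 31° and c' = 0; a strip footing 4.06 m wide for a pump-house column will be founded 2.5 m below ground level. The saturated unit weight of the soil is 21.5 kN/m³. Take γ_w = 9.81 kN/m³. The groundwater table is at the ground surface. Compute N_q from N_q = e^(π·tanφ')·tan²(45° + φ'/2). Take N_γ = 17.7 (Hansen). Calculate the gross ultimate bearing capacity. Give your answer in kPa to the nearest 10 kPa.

q_ult ≈ 1020 kPa

tan31° = 0.6009, so N_q = e^(π×0.6009)·tan²(60.5°) = 6.604 × 3.124 = 20.63.
With the water table at the surface the whole profile is submerged: γ' = 21.5 − 9.81 = 11.69 kN/m³, so q = γ'·D_f = 29.225 kPa; the same γ' applies in the ½γBN_γ term.
q_ult = q·N_q + 0.5·γ·B·N_γ
     = 29.225 × 20.631 + 0.5 × 11.69 × 4.06 × 17.7
     = 602.93 + 420.03 = 1023 kPa.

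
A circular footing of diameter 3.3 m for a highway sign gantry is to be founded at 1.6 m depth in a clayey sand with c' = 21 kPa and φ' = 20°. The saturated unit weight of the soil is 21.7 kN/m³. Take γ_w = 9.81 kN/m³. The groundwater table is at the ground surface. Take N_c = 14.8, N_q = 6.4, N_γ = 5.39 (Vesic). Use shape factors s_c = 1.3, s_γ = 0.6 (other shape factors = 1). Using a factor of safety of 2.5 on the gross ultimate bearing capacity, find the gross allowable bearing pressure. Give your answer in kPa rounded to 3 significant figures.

Water table at ground surface, so effective unit weight γ' = 21.7 − 9.81 = 11.89 kN/m³ is used throughout; overburden q = 11.89 × 1.6 = 19.024 kPa; the same γ' applies in the ½γBN_γ term.
Cohesion term c·N_c·s_c = 21 × 14.8 × 1.3 = 404.04 kPa; surcharge term q·N_q = 19.024 × 6.4 = 121.75 kPa; self-weight term 0.5·γ·B·N_γ·s_γ = 0.5 × 11.89 × 3.3 × 5.39 × 0.6 = 63.446 kPa.
q_ult = 404.04 + 121.75 + 63.446 = 589.24 kPa.
q_all = 589.24 / 2.5 = 235.7 kPa.

q_all ≈ 236 kPa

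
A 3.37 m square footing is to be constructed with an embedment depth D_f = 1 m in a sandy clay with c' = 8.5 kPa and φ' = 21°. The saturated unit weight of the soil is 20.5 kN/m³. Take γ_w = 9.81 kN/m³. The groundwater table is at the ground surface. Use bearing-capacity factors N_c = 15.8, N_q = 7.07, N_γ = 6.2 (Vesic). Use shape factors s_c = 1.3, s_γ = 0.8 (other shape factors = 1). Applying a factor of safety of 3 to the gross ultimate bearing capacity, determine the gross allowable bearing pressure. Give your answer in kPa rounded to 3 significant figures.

γ' = 20.5 − 9.81 = 10.69 kN/m³ (submerged throughout). q = 10.69 × 1 = 10.69 kPa; the same γ' applies in the ½γBN_γ term.
c·N_c·s_c = 8.5 × 15.8 × 1.3 = 174.59 kPa
q·N_q = 10.69 × 7.07 = 75.578 kPa
0.5·γ·B·N_γ·s_γ = 0.5 × 10.69 × 3.37 × 6.2 × 0.8 = 89.343 kPa
q_ult = 174.59 + 75.578 + 89.343 = 339.51 kPa.
q_all = q_ult / FS = 339.51 / 3 = 113.17 kPa.

q_all ≈ 113 kPa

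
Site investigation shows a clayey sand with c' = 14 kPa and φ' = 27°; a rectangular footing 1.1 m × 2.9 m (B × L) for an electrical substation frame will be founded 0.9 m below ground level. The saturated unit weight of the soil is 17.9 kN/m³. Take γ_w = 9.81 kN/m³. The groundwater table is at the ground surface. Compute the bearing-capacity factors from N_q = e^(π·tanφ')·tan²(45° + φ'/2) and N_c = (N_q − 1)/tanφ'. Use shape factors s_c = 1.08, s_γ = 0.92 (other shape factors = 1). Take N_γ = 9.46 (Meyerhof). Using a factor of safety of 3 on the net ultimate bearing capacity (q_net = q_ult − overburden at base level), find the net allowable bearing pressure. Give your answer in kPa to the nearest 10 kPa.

N_q = e^(π·tan27°)·tan²(58.5°) = 13.2; N_c = (N_q − 1)/tanφ' = 23.94.
Water table at ground surface, so effective unit weight γ' = 17.9 − 9.81 = 8.09 kN/m³ is used throughout; overburden q = 8.09 × 0.9 = 7.281 kPa; the same γ' applies in the ½γBN_γ term.
Cohesion term c·N_c·s_c = 14 × 23.942 × 1.08 = 362.01 kPa; surcharge term q·N_q = 7.281 × 13.199 = 96.103 kPa; self-weight term 0.5·γ·B·N_γ·s_γ = 0.5 × 8.09 × 1.1 × 9.46 × 0.92 = 38.725 kPa.
q_ult = 362.01 + 96.103 + 38.725 = 496.83 kPa.
q_net = 496.83 − 7.281 = 489.55 kPa.
q_all(net) = 489.55 / 3 = 163.18 kPa.

q_all(net) ≈ 160 kPa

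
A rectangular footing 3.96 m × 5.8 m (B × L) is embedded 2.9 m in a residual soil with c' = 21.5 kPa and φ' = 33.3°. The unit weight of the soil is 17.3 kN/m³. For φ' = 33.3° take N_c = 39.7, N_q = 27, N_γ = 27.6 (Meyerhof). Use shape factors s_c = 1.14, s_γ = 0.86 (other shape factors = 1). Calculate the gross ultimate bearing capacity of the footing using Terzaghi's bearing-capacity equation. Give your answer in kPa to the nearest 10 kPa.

q_ult ≈ 3140 kPa

Effective surcharge at the founding depth q = γ·D_f = 17.3 × 2.9 = 50.17 kPa.
q_ult = c·N_c·s_c + q·N_q + 0.5·γ·B·N_γ·s_γ
     = 21.5 × 39.7 × 1.14 + 50.17 × 27 + 0.5 × 17.3 × 3.96 × 27.6 × 0.86
     = 973.05 + 1354.6 + 813.05 = 3140.7 kPa.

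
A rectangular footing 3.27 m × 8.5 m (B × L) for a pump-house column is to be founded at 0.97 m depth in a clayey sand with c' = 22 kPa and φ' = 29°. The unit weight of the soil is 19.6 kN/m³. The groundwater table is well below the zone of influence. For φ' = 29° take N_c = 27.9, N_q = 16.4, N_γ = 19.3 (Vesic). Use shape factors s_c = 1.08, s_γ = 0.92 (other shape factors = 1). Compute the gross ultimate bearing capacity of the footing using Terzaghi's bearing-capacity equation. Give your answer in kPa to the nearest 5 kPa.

q = γ·D_f = 19.6 × 0.97 = 19.012 kPa.
c·N_c·s_c = 22 × 27.9 × 1.08 = 662.9 kPa
q·N_q = 19.012 × 16.4 = 311.8 kPa
0.5·γ·B·N_γ·s_γ = 0.5 × 19.6 × 3.27 × 19.3 × 0.92 = 569.01 kPa
q_ult = 662.9 + 311.8 + 569.01 = 1543.7 kPa.

q_ult ≈ 1545 kPa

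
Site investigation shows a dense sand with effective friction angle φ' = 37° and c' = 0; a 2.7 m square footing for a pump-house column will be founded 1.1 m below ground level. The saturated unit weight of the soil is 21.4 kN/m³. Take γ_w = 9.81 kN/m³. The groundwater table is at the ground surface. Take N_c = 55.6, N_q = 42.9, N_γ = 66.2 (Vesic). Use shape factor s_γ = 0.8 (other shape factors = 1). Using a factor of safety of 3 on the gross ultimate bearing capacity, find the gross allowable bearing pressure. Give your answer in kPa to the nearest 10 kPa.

q_all ≈ 460 kPa

Water table at ground surface, so effective unit weight γ' = 21.4 − 9.81 = 11.59 kN/m³ is used throughout; overburden q = 11.59 × 1.1 = 12.749 kPa; the same γ' applies in the ½γBN_γ term.
Surcharge term q·N_q = 12.749 × 42.9 = 546.93 kPa; self-weight term 0.5·γ·B·N_γ·s_γ = 0.5 × 11.59 × 2.7 × 66.2 × 0.8 = 828.64 kPa.
q_ult = 546.93 + 828.64 = 1375.6 kPa.
q_all = 1375.6 / 3 = 458.52 kPa.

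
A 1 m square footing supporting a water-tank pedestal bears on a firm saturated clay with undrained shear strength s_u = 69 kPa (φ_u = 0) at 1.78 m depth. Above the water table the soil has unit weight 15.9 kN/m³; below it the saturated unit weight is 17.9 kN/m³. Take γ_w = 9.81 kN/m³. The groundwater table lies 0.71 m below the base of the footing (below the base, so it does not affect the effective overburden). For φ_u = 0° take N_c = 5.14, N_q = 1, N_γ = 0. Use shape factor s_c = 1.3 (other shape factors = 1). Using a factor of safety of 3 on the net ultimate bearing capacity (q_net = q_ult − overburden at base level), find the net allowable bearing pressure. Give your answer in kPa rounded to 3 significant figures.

Overburden at base level: q = 15.9 × 1.78 = 28.302 kPa.
Cohesion term c·N_c·s_c = 69 × 5.14 × 1.3 = 461.06 kPa; surcharge term q·N_q = 28.302 × 1 = 28.302 kPa.
q_ult = 461.06 + 28.302 = 489.36 kPa.
q_net = 489.36 − 28.302 = 461.06 kPa.
q_all(net) = 461.06 / 3 = 153.69 kPa.

q_all(net) ≈ 154 kPa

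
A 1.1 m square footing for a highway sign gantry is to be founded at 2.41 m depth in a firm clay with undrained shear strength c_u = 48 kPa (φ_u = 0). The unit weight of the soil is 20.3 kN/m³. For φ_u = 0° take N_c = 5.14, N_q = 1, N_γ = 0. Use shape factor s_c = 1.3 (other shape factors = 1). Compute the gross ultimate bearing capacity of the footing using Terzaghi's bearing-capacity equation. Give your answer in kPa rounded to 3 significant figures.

q_ult ≈ 370 kPa

Overburden at base level: q = 20.3 × 2.41 = 48.923 kPa.
Cohesion term c·N_c·s_c = 48 × 5.14 × 1.3 = 320.74 kPa; surcharge term q·N_q = 48.923 × 1 = 48.923 kPa.
q_ult = 320.74 + 48.923 = 369.66 kPa.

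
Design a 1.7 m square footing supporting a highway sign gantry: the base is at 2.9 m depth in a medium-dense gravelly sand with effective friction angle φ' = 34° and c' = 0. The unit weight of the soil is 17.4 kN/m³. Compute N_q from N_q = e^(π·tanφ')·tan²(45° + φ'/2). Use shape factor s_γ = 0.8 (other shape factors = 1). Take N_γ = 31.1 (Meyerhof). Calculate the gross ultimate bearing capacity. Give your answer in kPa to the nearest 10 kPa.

q_ult ≈ 1850 kPa

tan34° = 0.6745, so N_q = e^(π×0.6745)·tan²(62°) = 8.323 × 3.537 = 29.44.
q = γ·D_f = 17.4 × 2.9 = 50.46 kPa.
q·N_q = 50.46 × 29.44 = 1485.5 kPa
0.5·γ·B·N_γ·s_γ = 0.5 × 17.4 × 1.7 × 31.1 × 0.8 = 367.98 kPa
q_ult = 1485.5 + 367.98 = 1853.5 kPa.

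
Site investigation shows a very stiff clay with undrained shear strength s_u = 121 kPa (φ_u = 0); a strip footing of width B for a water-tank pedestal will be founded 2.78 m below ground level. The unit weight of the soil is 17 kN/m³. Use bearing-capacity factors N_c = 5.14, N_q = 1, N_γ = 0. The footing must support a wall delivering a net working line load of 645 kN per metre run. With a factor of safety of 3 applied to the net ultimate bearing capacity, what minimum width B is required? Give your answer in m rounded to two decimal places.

q = γ·D_f = 17 × 2.78 = 47.26 kPa.
c·N_c = 121 × 5.14 = 621.94 kPa
q·N_q = 47.26 × 1 = 47.26 kPa
q_ult = 621.94 + 47.26 = 669.2 kPa.
For φ = 0 the ½γBN_γ term vanishes, so q_ult is independent of B. q_net = 669.2 − 47.26 = 621.94 kPa; q_all(net) = 621.94/3 = 207.31 kPa.
Required width B = w / q_all(net) = 645 / 207.31 = 3.111 m.

B = 3.11 m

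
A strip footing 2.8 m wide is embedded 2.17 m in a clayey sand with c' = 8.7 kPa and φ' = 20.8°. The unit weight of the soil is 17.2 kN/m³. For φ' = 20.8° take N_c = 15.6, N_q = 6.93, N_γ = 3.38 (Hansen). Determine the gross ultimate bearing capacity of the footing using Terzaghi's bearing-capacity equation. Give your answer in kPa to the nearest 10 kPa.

Effective surcharge at the founding depth q = γ·D_f = 17.2 × 2.17 = 37.324 kPa.
q_ult = c·N_c + q·N_q + 0.5·γ·B·N_γ
     = 8.7 × 15.6 + 37.324 × 6.93 + 0.5 × 17.2 × 2.8 × 3.38
     = 135.72 + 258.66 + 81.39 = 475.77 kPa.

q_ult ≈ 480 kPa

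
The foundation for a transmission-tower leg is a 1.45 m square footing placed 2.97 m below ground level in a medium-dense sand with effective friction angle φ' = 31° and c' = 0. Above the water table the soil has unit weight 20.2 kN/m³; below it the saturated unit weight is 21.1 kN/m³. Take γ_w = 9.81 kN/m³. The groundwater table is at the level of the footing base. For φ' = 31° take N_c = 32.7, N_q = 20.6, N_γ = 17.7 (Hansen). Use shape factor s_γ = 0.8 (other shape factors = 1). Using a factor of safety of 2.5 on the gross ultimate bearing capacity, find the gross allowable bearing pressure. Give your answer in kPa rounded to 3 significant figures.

Overburden at base level: q = 20.2 × 2.97 = 59.994 kPa.
Below the base the soil is submerged, so the ½γBN_γ term uses γ' = 21.1 − 9.81 = 11.29 kN/m³.
Surcharge term q·N_q = 59.994 × 20.6 = 1235.9 kPa; self-weight term 0.5·γ·B·N_γ·s_γ = 0.5 × 11.29 × 1.45 × 17.7 × 0.8 = 115.9 kPa.
q_ult = 1235.9 + 115.9 = 1351.8 kPa.
q_all = 1351.8 / 2.5 = 540.71 kPa.

q_all ≈ 541 kPa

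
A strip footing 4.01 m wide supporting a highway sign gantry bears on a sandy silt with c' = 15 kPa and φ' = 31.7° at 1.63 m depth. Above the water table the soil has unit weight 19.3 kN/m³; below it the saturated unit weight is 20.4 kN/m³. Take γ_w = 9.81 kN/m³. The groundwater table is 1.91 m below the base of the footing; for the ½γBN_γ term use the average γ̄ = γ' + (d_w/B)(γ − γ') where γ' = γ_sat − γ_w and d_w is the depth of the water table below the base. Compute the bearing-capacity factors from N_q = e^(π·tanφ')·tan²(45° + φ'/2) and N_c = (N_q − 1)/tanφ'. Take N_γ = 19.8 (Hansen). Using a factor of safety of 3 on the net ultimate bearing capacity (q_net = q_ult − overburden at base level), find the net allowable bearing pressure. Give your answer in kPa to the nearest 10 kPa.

q_all(net) ≈ 590 kPa

N_q = e^(π·tan31.7°)·tan²(60.85°) = 22.38; N_c = (N_q − 1)/tanφ' = 34.61.
q = γ·D_f = 19.3 × 1.63 = 31.459 kPa.
γ' = 10.59 kN/m³; averaging over the depth B below the base, γ̄ = γ' + (d_w/B)(γ − γ') = 14.739 kN/m³.
c·N_c = 15 × 34.612 = 519.18 kPa
q·N_q = 31.459 × 22.377 = 703.95 kPa
0.5·γ·B·N_γ = 0.5 × 14.739 × 4.01 × 19.8 = 585.11 kPa
q_ult = 519.18 + 703.95 + 585.11 = 1808.2 kPa.
q_net = 1808.2 − 31.459 = 1776.8 kPa.
q_all(net) = 1776.8 / 3 = 592.26 kPa.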